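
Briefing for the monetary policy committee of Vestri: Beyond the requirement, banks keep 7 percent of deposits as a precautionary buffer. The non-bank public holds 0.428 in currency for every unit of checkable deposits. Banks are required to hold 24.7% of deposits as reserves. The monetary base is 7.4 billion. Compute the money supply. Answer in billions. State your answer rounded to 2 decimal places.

The money multiplier is m = (1 + c) / (rr + e + c) = (1 + 0.428) / (0.247 + 0.07 + 0.428) ≈ 1.9168.
So M = m × MB = 1.9168 × 7.4 ≈ 14.1843 billion.

14.18 billion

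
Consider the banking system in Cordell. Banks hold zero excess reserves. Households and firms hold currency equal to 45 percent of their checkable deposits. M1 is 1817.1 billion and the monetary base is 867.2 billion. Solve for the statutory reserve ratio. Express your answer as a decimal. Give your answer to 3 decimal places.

Using m = M/MB = 1817.1/867.2 ≈ 2.095364. Since m = (1 + c)/(c + rr + e), the denominator satisfies c + rr + e = (1 + c)/m = (1 + 0.45) / 2.095364 ≈ 0.692004.
With c = 0.45 and e = 0, the statutory reserve ratio is 0.692004 − 0.45 − 0 = 0.242004.

0.242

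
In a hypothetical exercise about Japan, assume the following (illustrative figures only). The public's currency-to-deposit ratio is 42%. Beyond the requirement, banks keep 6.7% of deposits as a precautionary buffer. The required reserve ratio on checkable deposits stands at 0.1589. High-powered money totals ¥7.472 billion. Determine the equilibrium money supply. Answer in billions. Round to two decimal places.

The money multiplier is m = (1 + c) / (rr + e + c) = (1 + 0.42) / (0.1589 + 0.067 + 0.42) ≈ 2.1985.
So M = m × MB = 2.1985 × 7.472 ≈ 16.4272 billion.

¥16.43 billion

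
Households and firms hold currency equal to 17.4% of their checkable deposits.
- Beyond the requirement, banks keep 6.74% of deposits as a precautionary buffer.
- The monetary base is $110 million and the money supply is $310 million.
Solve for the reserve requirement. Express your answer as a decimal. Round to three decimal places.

Using m = M/MB = 310/110 ≈ 2.818182. Since m = (1 + c)/(c + rr + e), the denominator satisfies c + rr + e = (1 + c)/m = (1 + 0.174) / 2.818182 ≈ 0.416581.
With c = 0.174 and e = 0.0674, the reserve requirement is 0.416581 − 0.174 − 0.0674 = 0.175181.

0.175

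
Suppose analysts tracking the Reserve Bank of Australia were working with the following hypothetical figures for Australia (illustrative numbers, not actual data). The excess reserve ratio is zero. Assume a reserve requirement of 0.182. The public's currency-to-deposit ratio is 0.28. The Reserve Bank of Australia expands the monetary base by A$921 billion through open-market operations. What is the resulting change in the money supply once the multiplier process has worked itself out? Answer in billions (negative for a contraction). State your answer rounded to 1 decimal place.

The money multiplier is m = (1 + c) / (rr + c) = (1 + 0.28) / (0.182 + 0.28) ≈ 2.77056.
The purchase adds 921 billion of base, so ΔM = m × ΔMB = 2.77056 × (+921) ≈ 2551.6858 billion.

A$2551.7 billion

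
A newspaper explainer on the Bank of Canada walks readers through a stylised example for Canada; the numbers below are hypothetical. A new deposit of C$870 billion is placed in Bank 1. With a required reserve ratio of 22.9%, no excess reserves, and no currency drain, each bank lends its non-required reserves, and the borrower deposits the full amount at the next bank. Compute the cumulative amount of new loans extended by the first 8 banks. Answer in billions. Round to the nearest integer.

Bank i lends (1 − rr)^i of the original deposit: Bank 1 lends 870·0.7710 = 670.7700, Bank 2 lends 870·0.7710² ≈ 517.1637, and so on.
Summing a geometric series: total = 870·[0.7710·(1 − 0.7710^8) / (1 − 0.7710)] ≈ 2563.3860 billion.

C$2563 billion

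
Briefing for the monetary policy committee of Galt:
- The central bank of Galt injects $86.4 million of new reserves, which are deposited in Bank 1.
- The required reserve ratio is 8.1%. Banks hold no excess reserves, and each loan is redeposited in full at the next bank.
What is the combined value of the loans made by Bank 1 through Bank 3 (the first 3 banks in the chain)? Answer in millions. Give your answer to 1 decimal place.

Bank i lends (1 − rr)^i of the original deposit: Bank 1 lends 86.4·0.9190 = 79.4016, Bank 2 lends 86.4·0.9190² ≈ 72.9701, and so on.
Summing a geometric series: total = 86.4·[0.9190·(1 − 0.9190^3) / (1 − 0.9190)] ≈ 219.4312 million.

$219.4 million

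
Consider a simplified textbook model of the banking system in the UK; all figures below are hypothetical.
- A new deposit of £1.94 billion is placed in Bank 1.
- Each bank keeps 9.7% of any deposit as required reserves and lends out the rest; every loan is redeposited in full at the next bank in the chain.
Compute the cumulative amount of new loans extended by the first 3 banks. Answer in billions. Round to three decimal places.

Bank i lends (1 − rr)^i of the original deposit: Bank 1 lends 1.94·0.9030 ≈ 1.7518, Bank 2 lends 1.94·0.9030² ≈ 1.5819, and so on.
Summing a geometric series: total = 1.94·[0.9030·(1 − 0.9030^3) / (1 − 0.9030)] ≈ 4.7622 billion.

£4.762 billion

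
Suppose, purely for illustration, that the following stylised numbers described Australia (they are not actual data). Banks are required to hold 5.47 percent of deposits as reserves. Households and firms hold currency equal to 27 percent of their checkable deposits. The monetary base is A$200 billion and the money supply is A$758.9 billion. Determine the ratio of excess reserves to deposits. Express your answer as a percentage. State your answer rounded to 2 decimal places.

Using m = M/MB = 758.9/200 = 3.794500. Since m = (1 + c)/(c + rr + e), the denominator satisfies c + rr + e = (1 + c)/m = (1 + 0.27) / 3.794500 ≈ 0.334695.
With c = 0.27 and rr = 0.0547, the ratio of excess reserves to deposits is 0.334695 − 0.27 − 0.0547 = 0.009995.

1.00%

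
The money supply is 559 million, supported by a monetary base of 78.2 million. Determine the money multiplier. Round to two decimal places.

The money multiplier is m = M / MB = 559 / 78.2 ≈ 7.14834.

7.15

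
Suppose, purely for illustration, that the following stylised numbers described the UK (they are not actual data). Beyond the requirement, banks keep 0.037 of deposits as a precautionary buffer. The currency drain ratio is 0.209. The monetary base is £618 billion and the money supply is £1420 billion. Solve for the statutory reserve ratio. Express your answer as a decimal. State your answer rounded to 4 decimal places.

Using m = M/MB = 1420/618 ≈ 2.297735. Since m = (1 + c)/(c + rr + e), the denominator satisfies c + rr + e = (1 + c)/m = (1 + 0.209) / 2.297735 ≈ 0.526170.
With c = 0.209 and e = 0.037, the statutory reserve ratio is 0.526170 − 0.209 − 0.037 = 0.28017.

0.2802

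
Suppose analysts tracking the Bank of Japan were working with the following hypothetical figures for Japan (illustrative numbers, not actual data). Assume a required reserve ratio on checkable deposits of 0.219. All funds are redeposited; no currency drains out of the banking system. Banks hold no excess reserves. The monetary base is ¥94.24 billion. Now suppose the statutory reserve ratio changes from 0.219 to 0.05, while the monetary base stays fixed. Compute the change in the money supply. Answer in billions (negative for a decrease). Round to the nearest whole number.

¥1454 billion

Initially m₁ = 1 / (0.219) ≈ 4.5662, so M₁ = 4.5662 × 94.24 ≈ 430.3187 billion.
After the change m₂ = 1 / (0.05) = 20, so M₂ = 20 × 94.24 = 1884.8 billion.
ΔM = M₂ − M₁ = 1884.8 − 430.3187 = 1454.4813 billion.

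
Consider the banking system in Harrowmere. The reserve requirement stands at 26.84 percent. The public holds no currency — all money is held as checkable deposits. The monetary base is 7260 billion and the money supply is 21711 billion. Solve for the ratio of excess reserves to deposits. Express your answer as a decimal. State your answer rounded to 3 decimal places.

Using m = M/MB = 21711/7260 ≈ 2.990496. Since m = (1 + c)/(c + rr + e), the denominator satisfies c + rr + e = (1 + c)/m = (1 + 0) / 2.990496 ≈ 0.334393.
With c = 0 and rr = 0.2684, the ratio of excess reserves to deposits is 0.334393 − 0 − 0.2684 = 0.065993.

0.066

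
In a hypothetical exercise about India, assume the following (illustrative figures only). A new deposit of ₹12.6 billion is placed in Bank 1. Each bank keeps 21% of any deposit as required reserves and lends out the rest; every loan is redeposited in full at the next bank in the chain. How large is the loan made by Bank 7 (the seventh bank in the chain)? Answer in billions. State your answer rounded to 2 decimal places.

₹2.42 billion

Each bank lends a fraction (1 − rr) = 0.7900 of the deposit it receives, so Bank 7 receives 12.6·0.7900^6 and lends 12.6·0.7900^7 ≈ 2.4197 billion.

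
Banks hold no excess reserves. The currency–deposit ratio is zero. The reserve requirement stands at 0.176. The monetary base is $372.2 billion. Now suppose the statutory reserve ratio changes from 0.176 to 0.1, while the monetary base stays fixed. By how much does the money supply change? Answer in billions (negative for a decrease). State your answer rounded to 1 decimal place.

$1607.2 billion

Initially m₁ = 1 / (0.176) ≈ 5.68182, so M₁ = 5.68182 × 372.2 ≈ 2114.7734 billion.
After the change m₂ = 1 / (0.1) = 10, so M₂ = 10 × 372.2 = 3722 billion.
ΔM = M₂ − M₁ = 3722 − 2114.7734 = 1607.2266 billion.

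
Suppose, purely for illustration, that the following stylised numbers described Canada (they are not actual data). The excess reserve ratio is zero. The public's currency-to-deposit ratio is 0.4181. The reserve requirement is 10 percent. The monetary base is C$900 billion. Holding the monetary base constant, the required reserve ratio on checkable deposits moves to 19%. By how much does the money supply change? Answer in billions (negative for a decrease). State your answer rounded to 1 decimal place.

Initially m₁ = (1 + 0.4181) / (0.1 + 0.4181) ≈ 2.73712, so M₁ = 2.73712 × 900 = 2463.408 billion.
After the change m₂ = (1 + 0.4181) / (0.19 + 0.4181) ≈ 2.33202, so M₂ = 2.33202 × 900 = 2098.818 billion.
ΔM = M₂ − M₁ = 2098.818 − 2463.408 = -364.59 billion.

-364.6 billion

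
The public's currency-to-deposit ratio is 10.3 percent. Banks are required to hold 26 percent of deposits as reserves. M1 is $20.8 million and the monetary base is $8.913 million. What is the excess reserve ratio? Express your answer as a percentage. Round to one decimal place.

11.0%

Using m = M/MB = 20.8/8.913 ≈ 2.333670. Since m = (1 + c)/(c + rr + e), the denominator satisfies c + rr + e = (1 + c)/m = (1 + 0.103) / 2.333670 ≈ 0.472646.
With c = 0.103 and rr = 0.26, the excess reserve ratio is 0.472646 − 0.103 − 0.26 = 0.109646.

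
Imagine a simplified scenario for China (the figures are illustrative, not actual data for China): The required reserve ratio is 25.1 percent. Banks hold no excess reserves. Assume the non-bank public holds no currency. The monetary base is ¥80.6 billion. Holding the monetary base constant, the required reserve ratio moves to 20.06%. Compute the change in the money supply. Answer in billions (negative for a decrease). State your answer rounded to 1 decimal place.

¥80.7 billion

Initially m₁ = 1 / (0.251) ≈ 3.9841, so M₁ = 3.9841 × 80.6 ≈ 321.1185 billion.
After the change m₂ = 1 / (0.2006) ≈ 4.9850, so M₂ = 4.9850 × 80.6 = 401.791 billion.
ΔM = M₂ − M₁ = 401.791 − 321.1185 = 80.6725 billion.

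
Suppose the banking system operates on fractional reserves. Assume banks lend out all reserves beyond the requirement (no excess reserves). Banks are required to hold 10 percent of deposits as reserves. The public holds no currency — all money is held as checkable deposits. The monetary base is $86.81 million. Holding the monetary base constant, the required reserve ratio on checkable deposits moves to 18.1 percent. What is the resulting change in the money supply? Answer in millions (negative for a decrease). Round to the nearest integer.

Initially m₁ = 1 / (0.1) = 10, so M₁ = 10 × 86.81 = 868.1 million.
After the change m₂ = 1 / (0.181) ≈ 5.5249, so M₂ = 5.5249 × 86.81 ≈ 479.6166 million.
ΔM = M₂ − M₁ = 479.6166 − 868.1 = -388.4834 million.

-388 million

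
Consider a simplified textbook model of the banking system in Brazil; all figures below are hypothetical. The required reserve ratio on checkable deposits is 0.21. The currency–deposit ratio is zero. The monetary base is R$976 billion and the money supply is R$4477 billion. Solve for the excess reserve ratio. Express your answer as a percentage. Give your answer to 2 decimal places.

0.80%

Using m = M/MB = 4477/976 ≈ 4.587090. Since m = (1 + c)/(c + rr + e), the denominator satisfies c + rr + e = (1 + c)/m = (1 + 0) / 4.587090 ≈ 0.218003.
With c = 0 and rr = 0.21, the excess reserve ratio is 0.218003 − 0 − 0.21 = 0.008003.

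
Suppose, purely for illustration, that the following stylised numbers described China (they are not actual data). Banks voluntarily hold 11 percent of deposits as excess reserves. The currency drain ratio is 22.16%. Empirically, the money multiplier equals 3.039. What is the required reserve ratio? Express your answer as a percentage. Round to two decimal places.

Using m = 3.039. Since m = (1 + c)/(c + rr + e), the denominator satisfies c + rr + e = (1 + c)/m = (1 + 0.2216) / 3.039 ≈ 0.401974.
With c = 0.2216 and e = 0.11, the required reserve ratio is 0.401974 − 0.2216 − 0.11 = 0.070374.

7.04%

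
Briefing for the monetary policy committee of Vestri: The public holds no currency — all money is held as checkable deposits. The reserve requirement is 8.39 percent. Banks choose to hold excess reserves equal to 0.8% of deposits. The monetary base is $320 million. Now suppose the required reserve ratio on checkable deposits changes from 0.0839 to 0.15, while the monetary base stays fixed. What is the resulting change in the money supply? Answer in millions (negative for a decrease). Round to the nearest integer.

Initially m₁ = 1 / (0.0839 + 0.008) ≈ 10.8814, so M₁ = 10.8814 × 320 = 3482.048 million.
After the change m₂ = 1 / (0.15 + 0.008) ≈ 6.3291, so M₂ = 6.3291 × 320 = 2025.312 million.
ΔM = M₂ − M₁ = 2025.312 − 3482.048 = -1456.736 million.

-1457 million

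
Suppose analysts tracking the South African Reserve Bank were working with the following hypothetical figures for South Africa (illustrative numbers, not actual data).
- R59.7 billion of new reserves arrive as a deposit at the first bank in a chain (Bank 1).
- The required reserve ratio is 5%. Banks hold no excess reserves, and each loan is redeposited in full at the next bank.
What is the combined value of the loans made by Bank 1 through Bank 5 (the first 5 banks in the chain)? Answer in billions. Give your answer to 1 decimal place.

Bank i lends (1 − rr)^i of the original deposit: Bank 1 lends 59.7·0.9500 = 56.7150, Bank 2 lends 59.7·0.9500² ≈ 53.8792, and so on.
Summing a geometric series: total = 59.7·[0.9500·(1 − 0.9500^5) / (1 − 0.9500)] ≈ 256.6003 billion.

R256.6 billion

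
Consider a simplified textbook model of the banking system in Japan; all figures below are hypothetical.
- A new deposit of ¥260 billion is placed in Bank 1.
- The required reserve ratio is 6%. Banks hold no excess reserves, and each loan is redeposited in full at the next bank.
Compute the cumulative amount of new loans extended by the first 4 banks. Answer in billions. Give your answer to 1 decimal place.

¥893.1 billion

Bank i lends (1 − rr)^i of the original deposit: Bank 1 lends 260·0.9400 = 244.4000, Bank 2 lends 260·0.9400² = 229.7360, and so on.
Summing a geometric series: total = 260·[0.9400·(1 − 0.9400^4) / (1 − 0.9400)] ≈ 893.0826 billion.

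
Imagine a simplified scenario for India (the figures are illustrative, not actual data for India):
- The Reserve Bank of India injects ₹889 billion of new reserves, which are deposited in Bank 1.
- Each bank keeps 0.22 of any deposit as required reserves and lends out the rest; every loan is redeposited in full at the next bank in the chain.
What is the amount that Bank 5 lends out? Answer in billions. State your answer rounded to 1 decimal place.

₹256.7 billion

Each bank lends a fraction (1 − rr) = 0.7800 of the deposit it receives, so Bank 5 receives 889·0.7800^4 and lends 889·0.7800^5 ≈ 256.6698 billion.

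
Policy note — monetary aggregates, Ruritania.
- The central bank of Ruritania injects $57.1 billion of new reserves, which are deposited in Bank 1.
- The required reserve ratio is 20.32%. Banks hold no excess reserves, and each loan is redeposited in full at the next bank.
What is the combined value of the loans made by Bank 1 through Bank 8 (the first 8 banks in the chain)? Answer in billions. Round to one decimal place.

Bank i lends (1 − rr)^i of the original deposit: Bank 1 lends 57.1·0.7968 ≈ 45.4973, Bank 2 lends 57.1·0.7968² ≈ 36.2522, and so on.
Summing a geometric series: total = 57.1·[0.7968·(1 − 0.7968^8) / (1 − 0.7968)] ≈ 187.5245 billion.

$187.5 billion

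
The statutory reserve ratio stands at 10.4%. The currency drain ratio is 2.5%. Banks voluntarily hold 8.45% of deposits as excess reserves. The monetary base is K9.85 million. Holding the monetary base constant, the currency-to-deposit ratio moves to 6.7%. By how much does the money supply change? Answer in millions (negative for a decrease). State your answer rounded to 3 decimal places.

-6.154 million

Initially m₁ = (1 + 0.025) / (0.104 + 0.0845 + 0.025) ≈ 4.80094, so M₁ = 4.80094 × 9.85 ≈ 47.2893 million.
After the change m₂ = (1 + 0.067) / (0.104 + 0.0845 + 0.067) ≈ 4.17613, so M₂ = 4.17613 × 9.85 ≈ 41.1349 million.
ΔM = M₂ − M₁ = 41.1349 − 47.2893 = -6.1544 million.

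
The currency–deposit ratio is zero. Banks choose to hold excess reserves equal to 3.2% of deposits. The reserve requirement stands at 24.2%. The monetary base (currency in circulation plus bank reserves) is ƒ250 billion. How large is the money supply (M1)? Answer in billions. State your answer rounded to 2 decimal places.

ƒ912.41 billion

The money multiplier is m = 1 / (rr + e) = 1 / (0.242 + 0.032) ≈ 3.649635.
So M = m × MB = 3.649635 × 250 ≈ 912.4087 billion.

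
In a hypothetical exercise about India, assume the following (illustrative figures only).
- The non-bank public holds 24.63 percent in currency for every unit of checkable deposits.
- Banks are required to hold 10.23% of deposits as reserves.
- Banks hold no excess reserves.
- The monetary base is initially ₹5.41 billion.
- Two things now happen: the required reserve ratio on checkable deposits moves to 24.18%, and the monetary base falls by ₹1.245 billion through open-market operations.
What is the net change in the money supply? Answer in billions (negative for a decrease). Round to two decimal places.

-8.71 billion

Before: m₁ = (1 + 0.2463) / (0.1023 + 0.2463) ≈ 3.5752, MB₁ = 5.41, so M₁ = 3.5752 × 5.41 ≈ 19.3418 billion.
After: m₂ = (1 + 0.2463) / (0.2418 + 0.2463) ≈ 2.5534, MB₂ = 5.41 − 1.245 = 4.165, so M₂ = 2.5534 × 4.165 ≈ 10.6349 billion.
ΔM = M₂ − M₁ = 10.6349 − 19.3418 = -8.7069 billion.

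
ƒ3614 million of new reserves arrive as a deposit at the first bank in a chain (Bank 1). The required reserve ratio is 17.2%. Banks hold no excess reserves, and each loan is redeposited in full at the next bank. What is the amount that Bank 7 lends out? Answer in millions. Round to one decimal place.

Each bank lends a fraction (1 − rr) = 0.8280 of the deposit it receives, so Bank 7 receives 3614·0.8280^6 and lends 3614·0.8280^7 ≈ 964.2741 million.

ƒ964.3 million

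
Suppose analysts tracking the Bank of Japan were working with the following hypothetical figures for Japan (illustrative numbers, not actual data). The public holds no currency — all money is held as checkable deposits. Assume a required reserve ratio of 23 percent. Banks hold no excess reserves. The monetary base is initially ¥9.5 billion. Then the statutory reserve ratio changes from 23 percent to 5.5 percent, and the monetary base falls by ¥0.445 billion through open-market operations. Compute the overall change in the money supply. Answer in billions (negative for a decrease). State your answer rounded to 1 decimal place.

Before: m₁ = 1 / (0.23) ≈ 4.3478, MB₁ = 9.5, so M₁ = 4.3478 × 9.5 = 41.3041 billion.
After: m₂ = 1 / (0.055) ≈ 18.1818, MB₂ = 9.5 − 0.445 = 9.055, so M₂ = 18.1818 × 9.055 ≈ 164.6362 billion.
ΔM = M₂ − M₁ = 164.6362 − 41.3041 = 123.3321 billion.

¥123.3 billion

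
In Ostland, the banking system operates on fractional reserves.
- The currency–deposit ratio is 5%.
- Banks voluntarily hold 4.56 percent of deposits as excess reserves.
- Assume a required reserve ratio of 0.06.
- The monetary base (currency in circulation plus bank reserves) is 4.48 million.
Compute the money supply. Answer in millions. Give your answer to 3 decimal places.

The money multiplier is m = (1 + c) / (rr + e + c) = (1 + 0.05) / (0.06 + 0.0456 + 0.05) ≈ 6.74807.
So M = m × MB = 6.74807 × 4.48 ≈ 30.2314 million.

30.231 million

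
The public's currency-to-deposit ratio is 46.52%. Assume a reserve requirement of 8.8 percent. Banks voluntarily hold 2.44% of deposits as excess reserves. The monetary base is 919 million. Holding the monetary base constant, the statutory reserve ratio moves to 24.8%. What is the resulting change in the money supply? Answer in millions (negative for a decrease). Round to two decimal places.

-505.69 million

Initially m₁ = (1 + 0.4652) / (0.088 + 0.0244 + 0.4652) ≈ 2.536704, so M₁ = 2.536704 × 919 ≈ 2331.231 million.
After the change m₂ = (1 + 0.4652) / (0.248 + 0.0244 + 0.4652) ≈ 1.986443, so M₂ = 1.986443 × 919 ≈ 1825.5411 million.
ΔM = M₂ − M₁ = 1825.5411 − 2331.231 = -505.6899 million.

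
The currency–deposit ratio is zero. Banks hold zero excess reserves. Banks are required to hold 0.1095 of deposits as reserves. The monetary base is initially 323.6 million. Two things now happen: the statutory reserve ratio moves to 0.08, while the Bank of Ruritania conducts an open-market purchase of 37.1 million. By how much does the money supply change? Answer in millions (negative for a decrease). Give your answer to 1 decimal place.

Before: m₁ = 1 / (0.1095) ≈ 9.13242, MB₁ = 323.6, so M₁ = 9.13242 × 323.6 ≈ 2955.2511 million.
After: m₂ = 1 / (0.08) = 12.5, MB₂ = 323.6 + 37.1 = 360.7, so M₂ = 12.5 × 360.7 = 4508.75 million.
ΔM = M₂ − M₁ = 4508.75 − 2955.2511 = 1553.4989 million.

1553.5 million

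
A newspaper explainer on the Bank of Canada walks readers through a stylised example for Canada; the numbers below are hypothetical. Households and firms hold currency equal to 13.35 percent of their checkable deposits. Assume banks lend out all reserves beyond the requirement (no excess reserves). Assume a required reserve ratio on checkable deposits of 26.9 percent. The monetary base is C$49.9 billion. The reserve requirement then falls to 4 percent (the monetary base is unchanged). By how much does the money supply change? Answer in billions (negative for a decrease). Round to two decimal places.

C$185.48 billion

Initially m₁ = (1 + 0.1335) / (0.269 + 0.1335) ≈ 2.81615, so M₁ = 2.81615 × 49.9 ≈ 140.5259 billion.
After the change m₂ = (1 + 0.1335) / (0.04 + 0.1335) ≈ 6.53314, so M₂ = 6.53314 × 49.9 ≈ 326.0037 billion.
ΔM = M₂ − M₁ = 326.0037 − 140.5259 = 185.4778 billion.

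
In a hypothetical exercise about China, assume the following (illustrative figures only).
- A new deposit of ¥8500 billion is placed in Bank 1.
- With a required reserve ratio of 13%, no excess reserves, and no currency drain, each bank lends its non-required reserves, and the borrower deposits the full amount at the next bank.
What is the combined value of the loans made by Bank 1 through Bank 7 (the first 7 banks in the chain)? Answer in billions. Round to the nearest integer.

Bank i lends (1 − rr)^i of the original deposit: Bank 1 lends 8500·0.8700 = 7395.0000, Bank 2 lends 8500·0.8700² = 6433.6500, and so on.
Summing a geometric series: total = 8500·[0.8700·(1 − 0.8700^7) / (1 − 0.8700)] ≈ 35424.6215 billion.

¥35425 billion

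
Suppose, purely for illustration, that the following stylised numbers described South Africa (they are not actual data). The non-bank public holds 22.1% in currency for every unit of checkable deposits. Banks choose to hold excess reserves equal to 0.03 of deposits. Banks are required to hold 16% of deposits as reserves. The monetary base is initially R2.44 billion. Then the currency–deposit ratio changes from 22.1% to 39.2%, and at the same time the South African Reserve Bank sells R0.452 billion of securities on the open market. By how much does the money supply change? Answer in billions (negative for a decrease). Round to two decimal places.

Before: m₁ = (1 + 0.221) / (0.16 + 0.03 + 0.221) ≈ 2.9708, MB₁ = 2.44, so M₁ = 2.9708 × 2.44 ≈ 7.2488 billion.
After: m₂ = (1 + 0.392) / (0.16 + 0.03 + 0.392) ≈ 2.3918, MB₂ = 2.44 − 0.452 = 1.988, so M₂ = 2.3918 × 1.988 ≈ 4.7549 billion.
ΔM = M₂ − M₁ = 4.7549 − 7.2488 = -2.4939 billion.

-2.49 billion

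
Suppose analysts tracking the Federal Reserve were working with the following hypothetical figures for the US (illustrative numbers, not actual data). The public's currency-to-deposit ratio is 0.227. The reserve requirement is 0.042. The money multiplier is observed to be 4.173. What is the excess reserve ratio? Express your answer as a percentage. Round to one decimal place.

2.5%

Using m = 4.173. Since m = (1 + c)/(c + rr + e), the denominator satisfies c + rr + e = (1 + c)/m = (1 + 0.227) / 4.173 ≈ 0.294033.
With c = 0.227 and rr = 0.042, the excess reserve ratio is 0.294033 − 0.227 − 0.042 = 0.025033.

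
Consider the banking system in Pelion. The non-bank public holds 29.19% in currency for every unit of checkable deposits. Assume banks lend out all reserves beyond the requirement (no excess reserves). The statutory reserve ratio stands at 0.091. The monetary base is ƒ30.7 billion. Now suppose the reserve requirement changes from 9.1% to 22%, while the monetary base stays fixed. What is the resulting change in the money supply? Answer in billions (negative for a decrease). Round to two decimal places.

-26.10 billion

Initially m₁ = (1 + 0.2919) / (0.091 + 0.2919) ≈ 3.37399, so M₁ = 3.37399 × 30.7 ≈ 103.5815 billion.
After the change m₂ = (1 + 0.2919) / (0.22 + 0.2919) ≈ 2.52374, so M₂ = 2.52374 × 30.7 ≈ 77.4788 billion.
ΔM = M₂ − M₁ = 77.4788 − 103.5815 = -26.1027 billion.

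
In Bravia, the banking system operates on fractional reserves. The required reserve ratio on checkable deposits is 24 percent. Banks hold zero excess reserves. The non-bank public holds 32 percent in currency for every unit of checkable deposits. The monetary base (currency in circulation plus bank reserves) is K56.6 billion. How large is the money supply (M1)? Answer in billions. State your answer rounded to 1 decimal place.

K133.4 billion

The money multiplier is m = (1 + c) / (rr + c) = (1 + 0.32) / (0.24 + 0.32) ≈ 2.3571.
So M = m × MB = 2.3571 × 56.6 ≈ 133.4119 billion.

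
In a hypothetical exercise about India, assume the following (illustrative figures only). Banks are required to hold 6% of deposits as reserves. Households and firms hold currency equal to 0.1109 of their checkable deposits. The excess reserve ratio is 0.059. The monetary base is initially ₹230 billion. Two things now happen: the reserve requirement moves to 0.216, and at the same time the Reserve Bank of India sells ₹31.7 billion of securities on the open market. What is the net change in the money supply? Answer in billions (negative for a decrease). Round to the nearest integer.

Before: m₁ = (1 + 0.1109) / (0.06 + 0.059 + 0.1109) ≈ 4.8321, MB₁ = 230, so M₁ = 4.8321 × 230 = 1111.383 billion.
After: m₂ = (1 + 0.1109) / (0.216 + 0.059 + 0.1109) ≈ 2.8787, MB₂ = 230 − 31.7 = 198.3, so M₂ = 2.8787 × 198.3 ≈ 570.8462 billion.
ΔM = M₂ − M₁ = 570.8462 − 1111.383 = -540.5368 billion.

-541 billion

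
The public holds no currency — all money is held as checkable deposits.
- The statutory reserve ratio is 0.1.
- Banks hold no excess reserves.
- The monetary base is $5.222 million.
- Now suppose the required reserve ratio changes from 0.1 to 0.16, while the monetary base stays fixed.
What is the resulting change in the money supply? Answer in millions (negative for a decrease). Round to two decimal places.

Initially m₁ = 1 / (0.1) = 10, so M₁ = 10 × 5.222 = 52.22 million.
After the change m₂ = 1 / (0.16) = 6.25, so M₂ = 6.25 × 5.222 = 32.6375 million.
ΔM = M₂ − M₁ = 32.6375 − 52.22 = -19.5825 million.

-19.58 million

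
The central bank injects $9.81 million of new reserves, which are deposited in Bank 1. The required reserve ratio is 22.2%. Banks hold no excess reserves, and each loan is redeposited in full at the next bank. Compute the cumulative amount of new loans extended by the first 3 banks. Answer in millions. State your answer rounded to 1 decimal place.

$18.2 million

Bank i lends (1 − rr)^i of the original deposit: Bank 1 lends 9.81·0.7780 ≈ 7.6322, Bank 2 lends 9.81·0.7780² ≈ 5.9378, and so on.
Summing a geometric series: total = 9.81·[0.7780·(1 − 0.7780^3) / (1 − 0.7780)] ≈ 18.1897 million.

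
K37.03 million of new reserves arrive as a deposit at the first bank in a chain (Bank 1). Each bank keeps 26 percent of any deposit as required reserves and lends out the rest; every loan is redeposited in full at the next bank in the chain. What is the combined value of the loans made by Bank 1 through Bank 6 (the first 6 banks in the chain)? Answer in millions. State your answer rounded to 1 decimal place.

K88.1 million

Bank i lends (1 − rr)^i of the original deposit: Bank 1 lends 37.03·0.7400 = 27.4022, Bank 2 lends 37.03·0.7400² ≈ 20.2776, and so on.
Summing a geometric series: total = 37.03·[0.7400·(1 − 0.7400^6) / (1 − 0.7400)] ≈ 88.0868 million.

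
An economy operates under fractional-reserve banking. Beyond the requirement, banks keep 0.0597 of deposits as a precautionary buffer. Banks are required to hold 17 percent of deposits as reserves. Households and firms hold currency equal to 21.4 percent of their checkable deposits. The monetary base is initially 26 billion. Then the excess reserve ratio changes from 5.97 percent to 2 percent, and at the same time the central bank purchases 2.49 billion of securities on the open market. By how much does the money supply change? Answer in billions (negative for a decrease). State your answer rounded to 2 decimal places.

Before: m₁ = (1 + 0.214) / (0.17 + 0.0597 + 0.214) ≈ 2.73608, MB₁ = 26, so M₁ = 2.73608 × 26 ≈ 71.1381 billion.
After: m₂ = (1 + 0.214) / (0.17 + 0.02 + 0.214) ≈ 3.00495, MB₂ = 26 + 2.49 = 28.49, so M₂ = 3.00495 × 28.49 ≈ 85.611 billion.
ΔM = M₂ − M₁ = 85.611 − 71.1381 = 14.4729 billion.

14.47 billion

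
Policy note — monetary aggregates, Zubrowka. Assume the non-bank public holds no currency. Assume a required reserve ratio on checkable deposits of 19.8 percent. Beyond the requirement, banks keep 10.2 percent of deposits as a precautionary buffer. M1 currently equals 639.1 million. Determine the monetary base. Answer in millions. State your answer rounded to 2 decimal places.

The money multiplier is m = 1 / (rr + e) = 1 / (0.198 + 0.102) ≈ 3.333333.
MB = M / m = 639.1 / 3.333333 ≈ 191.73 million.

191.73 million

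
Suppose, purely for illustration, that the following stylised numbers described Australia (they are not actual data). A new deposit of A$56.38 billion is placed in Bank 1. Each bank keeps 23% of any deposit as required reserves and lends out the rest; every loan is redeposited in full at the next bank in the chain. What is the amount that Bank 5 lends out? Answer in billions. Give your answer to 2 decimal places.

A$15.26 billion

Each bank lends a fraction (1 − rr) = 0.7700 of the deposit it receives, so Bank 5 receives 56.38·0.7700^4 and lends 56.38·0.7700^5 ≈ 15.2608 billion.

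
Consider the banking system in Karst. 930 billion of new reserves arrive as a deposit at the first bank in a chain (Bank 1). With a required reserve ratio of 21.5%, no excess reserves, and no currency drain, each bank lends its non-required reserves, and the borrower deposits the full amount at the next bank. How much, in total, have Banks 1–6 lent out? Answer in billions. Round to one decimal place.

Bank i lends (1 − rr)^i of the original deposit: Bank 1 lends 930·0.7850 = 730.0500, Bank 2 lends 930·0.7850² ≈ 573.0893, and so on.
Summing a geometric series: total = 930·[0.7850·(1 − 0.7850^6) / (1 − 0.7850)] ≈ 2601.0115 billion.

2601.0 billion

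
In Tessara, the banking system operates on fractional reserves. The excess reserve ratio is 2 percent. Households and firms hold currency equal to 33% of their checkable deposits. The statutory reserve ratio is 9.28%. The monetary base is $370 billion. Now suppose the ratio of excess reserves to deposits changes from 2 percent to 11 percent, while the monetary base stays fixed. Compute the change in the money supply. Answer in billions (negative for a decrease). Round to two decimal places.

Initially m₁ = (1 + 0.33) / (0.0928 + 0.02 + 0.33) ≈ 3.003613, so M₁ = 3.003613 × 370 ≈ 1111.3368 billion.
After the change m₂ = (1 + 0.33) / (0.0928 + 0.11 + 0.33) ≈ 2.496246, so M₂ = 2.496246 × 370 ≈ 923.611 billion.
ΔM = M₂ − M₁ = 923.611 − 1111.3368 = -187.7258 billion.

-187.73 billion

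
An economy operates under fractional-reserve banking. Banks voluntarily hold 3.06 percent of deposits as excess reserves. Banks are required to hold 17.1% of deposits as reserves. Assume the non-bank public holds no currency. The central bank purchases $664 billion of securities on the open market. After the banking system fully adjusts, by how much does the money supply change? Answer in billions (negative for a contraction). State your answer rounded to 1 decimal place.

The money multiplier is m = 1 / (rr + e) = 1 / (0.171 + 0.0306) ≈ 4.96032.
The purchase adds 664 billion of base, so ΔM = m × ΔMB = 4.96032 × (+664) ≈ 3293.6525 billion.

$3293.7 billion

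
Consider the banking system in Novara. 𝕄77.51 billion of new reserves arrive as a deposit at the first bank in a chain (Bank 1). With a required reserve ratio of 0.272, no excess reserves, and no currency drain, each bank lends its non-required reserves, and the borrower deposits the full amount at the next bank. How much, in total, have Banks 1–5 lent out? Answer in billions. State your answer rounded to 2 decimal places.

Bank i lends (1 − rr)^i of the original deposit: Bank 1 lends 77.51·0.7280 ≈ 56.4273, Bank 2 lends 77.51·0.7280² ≈ 41.0791, and so on.
Summing a geometric series: total = 77.51·[0.7280·(1 − 0.7280^5) / (1 − 0.7280)] ≈ 165.0326 billion.

𝕄165.03 billion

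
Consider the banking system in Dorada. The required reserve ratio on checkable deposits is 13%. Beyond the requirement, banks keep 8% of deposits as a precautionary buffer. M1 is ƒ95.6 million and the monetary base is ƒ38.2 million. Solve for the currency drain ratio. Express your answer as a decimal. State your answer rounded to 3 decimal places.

Using m = M/MB = 95.6/38.2 ≈ 2.502618. From m = (1 + c)/(c + rr + e), rearranging gives 1 + c = m·(c + rr + e), so c·(1 − m) = m·(rr + e) − 1.
Hence c = [m·(rr + e) − 1]/(1 − m) = [2.502618 × (0.13 + 0.08) − 1] / (1 − 2.502618) ≈ 0.315749.

0.316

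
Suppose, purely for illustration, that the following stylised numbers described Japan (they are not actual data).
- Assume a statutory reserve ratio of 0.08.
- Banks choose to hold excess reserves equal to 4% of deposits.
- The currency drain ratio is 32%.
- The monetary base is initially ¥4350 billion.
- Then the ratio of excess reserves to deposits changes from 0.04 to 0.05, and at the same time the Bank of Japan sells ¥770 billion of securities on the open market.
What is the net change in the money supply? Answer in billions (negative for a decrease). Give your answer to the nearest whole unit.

-2549 billion

Before: m₁ = (1 + 0.32) / (0.08 + 0.04 + 0.32) = 3, MB₁ = 4350, so M₁ = 3 × 4350 = 13050 billion.
After: m₂ = (1 + 0.32) / (0.08 + 0.05 + 0.32) ≈ 2.93333, MB₂ = 4350 − 770 = 3580, so M₂ = 2.93333 × 3580 = 10501.3214 billion.
ΔM = M₂ − M₁ = 10501.3214 − 13050 = -2548.6786 billion.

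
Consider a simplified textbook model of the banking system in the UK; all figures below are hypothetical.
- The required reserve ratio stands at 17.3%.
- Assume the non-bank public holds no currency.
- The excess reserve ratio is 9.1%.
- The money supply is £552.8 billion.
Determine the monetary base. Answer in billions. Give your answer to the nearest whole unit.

£146 billion

The money multiplier is m = 1 / (rr + e) = 1 / (0.173 + 0.091) ≈ 3.7879.
MB = M / m = 552.8 / 3.7879 ≈ 145.9384 billion.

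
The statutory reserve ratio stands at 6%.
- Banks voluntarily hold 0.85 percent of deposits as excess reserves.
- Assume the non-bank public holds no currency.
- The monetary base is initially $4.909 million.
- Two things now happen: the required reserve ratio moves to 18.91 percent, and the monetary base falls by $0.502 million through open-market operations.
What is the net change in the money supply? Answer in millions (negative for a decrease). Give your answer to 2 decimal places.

-49.36 million

Before: m₁ = 1 / (0.06 + 0.0085) ≈ 14.5985, MB₁ = 4.909, so M₁ = 14.5985 × 4.909 ≈ 71.664 million.
After: m₂ = 1 / (0.1891 + 0.0085) ≈ 5.0607, MB₂ = 4.909 − 0.502 = 4.407, so M₂ = 5.0607 × 4.407 ≈ 22.3025 million.
ΔM = M₂ − M₁ = 22.3025 − 71.664 = -49.3615 million.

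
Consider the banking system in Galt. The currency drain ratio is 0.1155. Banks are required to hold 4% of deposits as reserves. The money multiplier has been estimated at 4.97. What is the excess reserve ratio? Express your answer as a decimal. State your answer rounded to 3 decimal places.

Using m = 4.97. Since m = (1 + c)/(c + rr + e), the denominator satisfies c + rr + e = (1 + c)/m = (1 + 0.1155) / 4.97 ≈ 0.224447.
With c = 0.1155 and rr = 0.04, the excess reserve ratio is 0.224447 − 0.1155 − 0.04 = 0.068947.

0.069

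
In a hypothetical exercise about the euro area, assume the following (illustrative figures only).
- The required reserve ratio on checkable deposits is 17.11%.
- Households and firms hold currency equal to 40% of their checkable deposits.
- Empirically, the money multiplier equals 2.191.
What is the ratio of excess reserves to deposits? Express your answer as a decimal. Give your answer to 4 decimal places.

0.0679

Using m = 2.191. Since m = (1 + c)/(c + rr + e), the denominator satisfies c + rr + e = (1 + c)/m = (1 + 0.4) / 2.191 ≈ 0.638978.
With c = 0.4 and rr = 0.1711, the ratio of excess reserves to deposits is 0.638978 − 0.4 − 0.1711 = 0.067878.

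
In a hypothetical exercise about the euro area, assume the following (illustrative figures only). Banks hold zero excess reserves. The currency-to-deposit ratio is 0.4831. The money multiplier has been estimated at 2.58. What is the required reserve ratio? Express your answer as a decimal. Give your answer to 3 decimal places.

0.092

Using m = 2.58. Since m = (1 + c)/(c + rr + e), the denominator satisfies c + rr + e = (1 + c)/m = (1 + 0.4831) / 2.58 ≈ 0.574845.
With c = 0.4831 and e = 0, the required reserve ratio is 0.574845 − 0.4831 − 0 = 0.091745.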